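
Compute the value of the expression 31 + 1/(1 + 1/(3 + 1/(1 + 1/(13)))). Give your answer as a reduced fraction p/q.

Compute successive convergents:
a_0 = 31: 31/1
a_1 = 1: 32/1
a_2 = 3: 127/4
a_3 = 1: 159/5
a_4 = 13: 2194/69

2194/69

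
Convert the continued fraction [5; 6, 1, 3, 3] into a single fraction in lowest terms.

453/88

a_0 = 5: 5/1
a_1 = 6: 31/6
a_2 = 1: 36/7
a_3 = 3: 139/27
a_4 = 3: 453/88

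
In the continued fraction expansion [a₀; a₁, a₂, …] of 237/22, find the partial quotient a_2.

3

237 ÷ 22 → quotient 10, remainder 17
22 ÷ 17 → quotient 1, remainder 5
17 ÷ 5 → quotient 3, remainder 2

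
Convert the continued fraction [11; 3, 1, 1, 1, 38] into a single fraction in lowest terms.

4791/425

Collapse the nested fraction from the inside out:
Start with 38.
1 + 1/(38/1) = 1 + 1/38 = 39/38
1 + 1/(39/38) = 1 + 38/39 = 77/39
1 + 1/(77/39) = 1 + 39/77 = 116/77
3 + 1/(116/77) = 3 + 77/116 = 425/116
11 + 1/(425/116) = 11 + 116/425 = 4791/425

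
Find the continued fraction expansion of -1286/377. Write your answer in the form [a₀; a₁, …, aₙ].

[-4; 1, 1, 2, 3, 5, 4]

Repeatedly divide and take the remainder:
⌊-1286/377⌋ = -4, remainder 222
⌊377/222⌋ = 1, remainder 155
⌊222/155⌋ = 1, remainder 67
⌊155/67⌋ = 2, remainder 21
⌊67/21⌋ = 3, remainder 4
⌊21/4⌋ = 5, remainder 1
⌊4/1⌋ = 4, remainder 0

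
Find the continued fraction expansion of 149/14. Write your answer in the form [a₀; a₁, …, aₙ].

[10; 1, 1, 1, 4]

Apply division with remainder until the remainder is 0:
149 ÷ 14 → quotient 10, remainder 9
14 ÷ 9 → quotient 1, remainder 5
9 ÷ 5 → quotient 1, remainder 4
5 ÷ 4 → quotient 1, remainder 1
4 ÷ 1 → quotient 4, remainder 0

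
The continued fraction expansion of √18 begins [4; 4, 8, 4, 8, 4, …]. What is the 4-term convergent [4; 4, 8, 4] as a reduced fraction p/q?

577/136

Starting at the tail and folding back:
Start with 4.
8 + 1/(4/1) = 8 + 1/4 = 33/4
4 + 1/(33/4) = 4 + 4/33 = 136/33
4 + 1/(136/33) = 4 + 33/136 = 577/136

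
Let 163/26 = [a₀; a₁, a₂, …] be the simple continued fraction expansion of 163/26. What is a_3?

2

163 ÷ 26 → quotient 6, remainder 7
26 ÷ 7 → quotient 3, remainder 5
7 ÷ 5 → quotient 1, remainder 2
5 ÷ 2 → quotient 2, remainder 1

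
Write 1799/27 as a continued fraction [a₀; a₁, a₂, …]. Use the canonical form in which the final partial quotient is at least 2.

⌊1799/27⌋ = 66, remainder 17
⌊27/17⌋ = 1, remainder 10
⌊17/10⌋ = 1, remainder 7
⌊10/7⌋ = 1, remainder 3
⌊7/3⌋ = 2, remainder 1
⌊3/1⌋ = 3, remainder 0

[66; 1, 1, 1, 2, 3]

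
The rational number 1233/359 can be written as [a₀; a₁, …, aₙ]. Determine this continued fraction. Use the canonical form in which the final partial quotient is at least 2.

[3; 2, 3, 3, 7, 2]

⌊1233/359⌋ = 3, remainder 156
⌊359/156⌋ = 2, remainder 47
⌊156/47⌋ = 3, remainder 15
⌊47/15⌋ = 3, remainder 2
⌊15/2⌋ = 7, remainder 1
⌊2/1⌋ = 2, remainder 0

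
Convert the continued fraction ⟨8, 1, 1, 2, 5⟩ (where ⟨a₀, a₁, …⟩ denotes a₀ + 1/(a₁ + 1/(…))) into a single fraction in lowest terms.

Starting at the tail and folding back:
Start with 5.
2 + 1/(5/1) = 2 + 1/5 = 11/5
1 + 1/(11/5) = 1 + 5/11 = 16/11
1 + 1/(16/11) = 1 + 11/16 = 27/16
8 + 1/(27/16) = 8 + 16/27 = 232/27

232/27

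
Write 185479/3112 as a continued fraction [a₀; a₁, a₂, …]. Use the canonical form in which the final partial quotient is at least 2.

[59; 1, 1, 1, 1, 32, 6, 3]

185479 = 59·3112 + 1871, so a_0 = 59
3112 = 1·1871 + 1241, so a_1 = 1
1871 = 1·1241 + 630, so a_2 = 1
1241 = 1·630 + 611, so a_3 = 1
630 = 1·611 + 19, so a_4 = 1
611 = 32·19 + 3, so a_5 = 32
19 = 6·3 + 1, so a_6 = 6
3 = 3·1 + 0, so a_7 = 3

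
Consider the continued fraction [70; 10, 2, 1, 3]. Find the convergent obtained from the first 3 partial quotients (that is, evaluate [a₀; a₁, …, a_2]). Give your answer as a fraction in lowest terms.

1472/21

Start with 2.
10 + 1/(2/1) = 10 + 1/2 = 21/2
70 + 1/(21/2) = 70 + 2/21 = 1472/21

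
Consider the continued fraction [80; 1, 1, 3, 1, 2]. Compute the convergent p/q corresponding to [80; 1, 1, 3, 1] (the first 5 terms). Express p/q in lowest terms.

a_0 = 80: 80/1
a_1 = 1: 81/1
a_2 = 1: 161/2
a_3 = 3: 564/7
a_4 = 1: 725/9

725/9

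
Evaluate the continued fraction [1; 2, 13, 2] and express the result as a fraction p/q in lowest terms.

83/56

a_0 = 1: 1/1
a_1 = 2: 3/2
a_2 = 13: 40/27
a_3 = 2: 83/56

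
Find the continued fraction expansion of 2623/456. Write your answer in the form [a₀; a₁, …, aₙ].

2623 ÷ 456 → quotient 5, remainder 343
456 ÷ 343 → quotient 1, remainder 113
343 ÷ 113 → quotient 3, remainder 4
113 ÷ 4 → quotient 28, remainder 1
4 ÷ 1 → quotient 4, remainder 0

[5; 1, 3, 28, 4]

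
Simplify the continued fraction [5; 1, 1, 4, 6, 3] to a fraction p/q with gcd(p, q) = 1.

a_0 = 5: 5/1
a_1 = 1: 6/1
a_2 = 1: 11/2
a_3 = 4: 50/9
a_4 = 6: 311/56
a_5 = 3: 983/177

983/177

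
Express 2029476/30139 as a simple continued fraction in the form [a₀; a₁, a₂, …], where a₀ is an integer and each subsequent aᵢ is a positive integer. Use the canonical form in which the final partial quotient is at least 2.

[67; 2, 1, 28, 26, 1, 12]

2029476 ÷ 30139 → quotient 67, remainder 10163
30139 ÷ 10163 → quotient 2, remainder 9813
10163 ÷ 9813 → quotient 1, remainder 350
9813 ÷ 350 → quotient 28, remainder 13
350 ÷ 13 → quotient 26, remainder 12
13 ÷ 12 → quotient 1, remainder 1
12 ÷ 1 → quotient 12, remainder 0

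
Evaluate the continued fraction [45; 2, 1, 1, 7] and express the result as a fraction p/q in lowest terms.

1725/38

Build up convergents one term at a time:
a_0 = 45: 45/1
a_1 = 2: 91/2
a_2 = 1: 136/3
a_3 = 1: 227/5
a_4 = 7: 1725/38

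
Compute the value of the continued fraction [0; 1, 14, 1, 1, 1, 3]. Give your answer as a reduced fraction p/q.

Work from the innermost term outward:
Start with 3.
1 + 1/(3/1) = 1 + 1/3 = 4/3
1 + 1/(4/3) = 1 + 3/4 = 7/4
1 + 1/(7/4) = 1 + 4/7 = 11/7
14 + 1/(11/7) = 14 + 7/11 = 161/11
1 + 1/(161/11) = 1 + 11/161 = 172/161
0 + 1/(172/161) = 0 + 161/172 = 161/172

161/172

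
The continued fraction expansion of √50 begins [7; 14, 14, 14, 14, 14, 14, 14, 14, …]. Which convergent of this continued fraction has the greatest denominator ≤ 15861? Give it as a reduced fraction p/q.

19601/2772

List convergents until the denominator exceeds the bound:
a_0 = 7: 7/1  (≤ bound)
a_1 = 14: 99/14  (≤ bound)
a_2 = 14: 1393/197  (≤ bound)
a_3 = 14: 19601/2772  (≤ bound)
a_4 = 14: 275807/39005  (> 15861, stop)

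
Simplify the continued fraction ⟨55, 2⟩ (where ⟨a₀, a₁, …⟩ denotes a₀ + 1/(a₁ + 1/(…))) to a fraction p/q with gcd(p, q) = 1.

Build up convergents one term at a time:
a_0 = 55: 55/1
a_1 = 2: 111/2

111/2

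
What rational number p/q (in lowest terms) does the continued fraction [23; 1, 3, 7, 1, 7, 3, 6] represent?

122067/5138

Collapse the nested fraction from the inside out:
Start with 6.
3 + 1/(6/1) = 3 + 1/6 = 19/6
7 + 1/(19/6) = 7 + 6/19 = 139/19
1 + 1/(139/19) = 1 + 19/139 = 158/139
7 + 1/(158/139) = 7 + 139/158 = 1245/158
3 + 1/(1245/158) = 3 + 158/1245 = 3893/1245
1 + 1/(3893/1245) = 1 + 1245/3893 = 5138/3893
23 + 1/(5138/3893) = 23 + 3893/5138 = 122067/5138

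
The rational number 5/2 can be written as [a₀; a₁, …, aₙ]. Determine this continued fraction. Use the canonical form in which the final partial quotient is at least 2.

⌊5/2⌋ = 2, remainder 1
⌊2/1⌋ = 2, remainder 0

[2; 2]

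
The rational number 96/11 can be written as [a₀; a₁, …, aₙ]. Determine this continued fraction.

[8; 1, 2, 1, 2]

⌊96/11⌋ = 8, remainder 8
⌊11/8⌋ = 1, remainder 3
⌊8/3⌋ = 2, remainder 2
⌊3/2⌋ = 1, remainder 1
⌊2/1⌋ = 2, remainder 0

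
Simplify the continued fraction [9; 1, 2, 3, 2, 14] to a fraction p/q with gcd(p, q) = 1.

Build up convergents one term at a time:
a_0 = 9: 9/1
a_1 = 1: 10/1
a_2 = 2: 29/3
a_3 = 3: 97/10
a_4 = 2: 223/23
a_5 = 14: 3219/332

3219/332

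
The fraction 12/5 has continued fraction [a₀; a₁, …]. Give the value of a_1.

2

Run the Euclidean algorithm, recording each quotient:
12 = 2·5 + 2, so a_0 = 2
5 = 2·2 + 1, so a_1 = 2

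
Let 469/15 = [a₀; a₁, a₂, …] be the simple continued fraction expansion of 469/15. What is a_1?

3

469 ÷ 15 → quotient 31, remainder 4
15 ÷ 4 → quotient 3, remainder 3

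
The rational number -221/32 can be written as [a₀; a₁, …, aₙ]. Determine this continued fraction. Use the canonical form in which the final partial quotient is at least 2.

Run the Euclidean algorithm, recording each quotient:
⌊-221/32⌋ = -7, remainder 3
⌊32/3⌋ = 10, remainder 2
⌊3/2⌋ = 1, remainder 1
⌊2/1⌋ = 2, remainder 0

[-7; 10, 1, 2]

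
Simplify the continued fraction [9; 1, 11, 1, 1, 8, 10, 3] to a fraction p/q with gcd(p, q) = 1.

a_0 = 9: 9/1
a_1 = 1: 10/1
a_2 = 11: 119/12
a_3 = 1: 129/13
a_4 = 1: 248/25
a_5 = 8: 2113/213
a_6 = 10: 21378/2155
a_7 = 3: 66247/6678

66247/6678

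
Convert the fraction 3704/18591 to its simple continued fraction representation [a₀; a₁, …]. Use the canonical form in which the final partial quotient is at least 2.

⌊3704/18591⌋ = 0, remainder 3704
⌊18591/3704⌋ = 5, remainder 71
⌊3704/71⌋ = 52, remainder 12
⌊71/12⌋ = 5, remainder 11
⌊12/11⌋ = 1, remainder 1
⌊11/1⌋ = 11, remainder 0

[0; 5, 52, 5, 1, 11]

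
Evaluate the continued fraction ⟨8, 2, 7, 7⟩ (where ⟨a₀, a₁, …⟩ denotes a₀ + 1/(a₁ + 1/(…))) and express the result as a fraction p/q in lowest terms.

Build up convergents one term at a time:
a_0 = 8: 8/1
a_1 = 2: 17/2
a_2 = 7: 127/15
a_3 = 7: 906/107

906/107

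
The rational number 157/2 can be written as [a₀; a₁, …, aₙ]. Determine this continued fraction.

[78; 2]

⌊157/2⌋ = 78, remainder 1
⌊2/1⌋ = 2, remainder 0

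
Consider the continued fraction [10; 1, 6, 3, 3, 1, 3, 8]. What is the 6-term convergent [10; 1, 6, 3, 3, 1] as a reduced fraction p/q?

1032/95

Start with 1.
3 + 1/(1/1) = 3 + 1/1 = 4/1
3 + 1/(4/1) = 3 + 1/4 = 13/4
6 + 1/(13/4) = 6 + 4/13 = 82/13
1 + 1/(82/13) = 1 + 13/82 = 95/82
10 + 1/(95/82) = 10 + 82/95 = 1032/95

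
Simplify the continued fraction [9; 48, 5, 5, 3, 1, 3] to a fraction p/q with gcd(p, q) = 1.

Starting at the tail and folding back:
Start with 3.
1 + 1/(3/1) = 1 + 1/3 = 4/3
3 + 1/(4/3) = 3 + 3/4 = 15/4
5 + 1/(15/4) = 5 + 4/15 = 79/15
5 + 1/(79/15) = 5 + 15/79 = 410/79
48 + 1/(410/79) = 48 + 79/410 = 19759/410
9 + 1/(19759/410) = 9 + 410/19759 = 178241/19759

178241/19759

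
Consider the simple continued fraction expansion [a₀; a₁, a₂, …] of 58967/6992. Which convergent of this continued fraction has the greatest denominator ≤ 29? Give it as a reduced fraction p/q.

194/23

a_0 = 8: 8/1  (≤ bound)
a_1 = 2: 17/2  (≤ bound)
a_2 = 3: 59/7  (≤ bound)
a_3 = 3: 194/23  (≤ bound)
a_4 = 1: 253/30  (> 29, stop)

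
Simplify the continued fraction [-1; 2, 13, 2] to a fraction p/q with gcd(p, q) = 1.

-29/56

Start with 2.
13 + 1/(2/1) = 13 + 1/2 = 27/2
2 + 1/(27/2) = 2 + 2/27 = 56/27
-1 + 1/(56/27) = -1 + 27/56 = -29/56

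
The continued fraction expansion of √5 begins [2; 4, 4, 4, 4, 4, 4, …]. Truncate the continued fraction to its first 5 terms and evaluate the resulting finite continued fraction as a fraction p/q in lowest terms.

682/305

Start with 4.
4 + 1/(4/1) = 4 + 1/4 = 17/4
4 + 1/(17/4) = 4 + 4/17 = 72/17
4 + 1/(72/17) = 4 + 17/72 = 305/72
2 + 1/(305/72) = 2 + 72/305 = 682/305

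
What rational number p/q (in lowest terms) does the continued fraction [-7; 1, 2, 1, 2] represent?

-69/11

a_0 = -7: -7/1
a_1 = 1: -6/1
a_2 = 2: -19/3
a_3 = 1: -25/4
a_4 = 2: -69/11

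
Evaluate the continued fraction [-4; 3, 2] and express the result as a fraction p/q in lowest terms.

-26/7

Compute successive convergents:
a_0 = -4: -4/1
a_1 = 3: -11/3
a_2 = 2: -26/7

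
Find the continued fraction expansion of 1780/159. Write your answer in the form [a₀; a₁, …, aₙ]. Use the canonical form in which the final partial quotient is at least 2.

Run the Euclidean algorithm, recording each quotient:
1780 = 11·159 + 31, so a_0 = 11
159 = 5·31 + 4, so a_1 = 5
31 = 7·4 + 3, so a_2 = 7
4 = 1·3 + 1, so a_3 = 1
3 = 3·1 + 0, so a_4 = 3

[11; 5, 7, 1, 3]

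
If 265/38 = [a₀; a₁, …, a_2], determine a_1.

⌊265/38⌋ = 6, remainder 37
⌊38/37⌋ = 1, remainder 1

1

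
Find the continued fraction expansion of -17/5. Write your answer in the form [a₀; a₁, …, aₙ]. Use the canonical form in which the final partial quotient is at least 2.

[-4; 1, 1, 2]

Run the Euclidean algorithm, recording each quotient:
⌊-17/5⌋ = -4, remainder 3
⌊5/3⌋ = 1, remainder 2
⌊3/2⌋ = 1, remainder 1
⌊2/1⌋ = 2, remainder 0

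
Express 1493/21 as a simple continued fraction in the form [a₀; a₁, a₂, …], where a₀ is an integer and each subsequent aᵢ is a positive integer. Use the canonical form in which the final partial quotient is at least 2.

1493 ÷ 21 → quotient 71, remainder 2
21 ÷ 2 → quotient 10, remainder 1
2 ÷ 1 → quotient 2, remainder 0

[71; 10, 2]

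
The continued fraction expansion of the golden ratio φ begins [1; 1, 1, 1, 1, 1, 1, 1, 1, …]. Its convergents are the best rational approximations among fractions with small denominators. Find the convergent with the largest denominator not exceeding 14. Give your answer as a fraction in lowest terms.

21/13

a_0 = 1: 1/1  (≤ bound)
a_1 = 1: 2/1  (≤ bound)
a_2 = 1: 3/2  (≤ bound)
a_3 = 1: 5/3  (≤ bound)
a_4 = 1: 8/5  (≤ bound)
a_5 = 1: 13/8  (≤ bound)
a_6 = 1: 21/13  (≤ bound)
a_7 = 1: 34/21  (> 14, stop)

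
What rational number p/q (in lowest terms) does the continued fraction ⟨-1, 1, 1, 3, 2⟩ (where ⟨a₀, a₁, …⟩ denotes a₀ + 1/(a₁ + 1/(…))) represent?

Start with 2.
3 + 1/(2/1) = 3 + 1/2 = 7/2
1 + 1/(7/2) = 1 + 2/7 = 9/7
1 + 1/(9/7) = 1 + 7/9 = 16/9
-1 + 1/(16/9) = -1 + 9/16 = -7/16

-7/16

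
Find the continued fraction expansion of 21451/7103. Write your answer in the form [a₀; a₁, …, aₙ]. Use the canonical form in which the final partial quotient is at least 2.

Apply division with remainder until the remainder is 0:
21451 = 3·7103 + 142, so a_0 = 3
7103 = 50·142 + 3, so a_1 = 50
142 = 47·3 + 1, so a_2 = 47
3 = 3·1 + 0, so a_3 = 3

[3; 50, 47, 3]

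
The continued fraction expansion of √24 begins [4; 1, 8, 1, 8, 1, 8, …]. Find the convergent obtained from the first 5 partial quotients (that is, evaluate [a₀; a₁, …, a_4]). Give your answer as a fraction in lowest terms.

a_0 = 4: 4/1
a_1 = 1: 5/1
a_2 = 8: 44/9
a_3 = 1: 49/10
a_4 = 8: 436/89

436/89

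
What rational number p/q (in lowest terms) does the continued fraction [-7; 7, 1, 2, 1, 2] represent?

-584/85

a_0 = -7: -7/1
a_1 = 7: -48/7
a_2 = 1: -55/8
a_3 = 2: -158/23
a_4 = 1: -213/31
a_5 = 2: -584/85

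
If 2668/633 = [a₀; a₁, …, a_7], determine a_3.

1

2668 = 4·633 + 136, so a_0 = 4
633 = 4·136 + 89, so a_1 = 4
136 = 1·89 + 47, so a_2 = 1
89 = 1·47 + 42, so a_3 = 1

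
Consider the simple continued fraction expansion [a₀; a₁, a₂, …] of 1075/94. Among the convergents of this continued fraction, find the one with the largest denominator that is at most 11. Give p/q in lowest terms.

80/7

List convergents until the denominator exceeds the bound:
a_0 = 11: 11/1  (≤ bound)
a_1 = 2: 23/2  (≤ bound)
a_2 = 3: 80/7  (≤ bound)
a_3 = 2: 183/16  (> 11, stop)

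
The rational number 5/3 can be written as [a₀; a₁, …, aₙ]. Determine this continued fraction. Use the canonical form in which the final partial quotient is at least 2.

5 = 1·3 + 2, so a_0 = 1
3 = 1·2 + 1, so a_1 = 1
2 = 2·1 + 0, so a_2 = 2

[1; 1, 2]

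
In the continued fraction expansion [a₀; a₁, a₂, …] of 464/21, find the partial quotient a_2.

2

464 = 22·21 + 2, so a_0 = 22
21 = 10·2 + 1, so a_1 = 10
2 = 2·1 + 0, so a_2 = 2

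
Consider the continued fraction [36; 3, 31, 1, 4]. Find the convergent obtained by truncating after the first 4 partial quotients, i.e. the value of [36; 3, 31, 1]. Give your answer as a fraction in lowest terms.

3524/97

Collapse the nested fraction from the inside out:
Start with 1.
31 + 1/(1/1) = 31 + 1/1 = 32/1
3 + 1/(32/1) = 3 + 1/32 = 97/32
36 + 1/(97/32) = 36 + 32/97 = 3524/97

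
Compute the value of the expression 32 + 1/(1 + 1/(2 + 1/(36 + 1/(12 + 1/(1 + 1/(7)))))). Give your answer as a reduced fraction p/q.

367567/11251

Work from the innermost term outward:
Start with 7.
1 + 1/(7/1) = 1 + 1/7 = 8/7
12 + 1/(8/7) = 12 + 7/8 = 103/8
36 + 1/(103/8) = 36 + 8/103 = 3716/103
2 + 1/(3716/103) = 2 + 103/3716 = 7535/3716
1 + 1/(7535/3716) = 1 + 3716/7535 = 11251/7535
32 + 1/(11251/7535) = 32 + 7535/11251 = 367567/11251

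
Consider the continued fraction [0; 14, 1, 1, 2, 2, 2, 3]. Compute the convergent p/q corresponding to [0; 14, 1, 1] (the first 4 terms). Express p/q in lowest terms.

2/29

Build up convergents one term at a time:
a_0 = 0: 0/1
a_1 = 14: 1/14
a_2 = 1: 1/15
a_3 = 1: 2/29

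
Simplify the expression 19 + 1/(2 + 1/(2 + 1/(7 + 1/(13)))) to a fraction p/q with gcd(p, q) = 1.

Compute successive convergents:
a_0 = 19: 19/1
a_1 = 2: 39/2
a_2 = 2: 97/5
a_3 = 7: 718/37
a_4 = 13: 9431/486

9431/486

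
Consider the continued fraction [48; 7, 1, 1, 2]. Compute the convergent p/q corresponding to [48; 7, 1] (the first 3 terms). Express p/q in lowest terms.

Start with 1.
7 + 1/(1/1) = 7 + 1/1 = 8/1
48 + 1/(8/1) = 48 + 1/8 = 385/8

385/8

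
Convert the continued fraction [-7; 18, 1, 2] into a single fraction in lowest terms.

Collapse the nested fraction from the inside out:
Start with 2.
1 + 1/(2/1) = 1 + 1/2 = 3/2
18 + 1/(3/2) = 18 + 2/3 = 56/3
-7 + 1/(56/3) = -7 + 3/56 = -389/56

-389/56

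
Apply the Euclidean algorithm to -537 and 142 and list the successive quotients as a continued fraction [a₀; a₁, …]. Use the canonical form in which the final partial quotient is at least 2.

[-4; 4, 1, 1, 2, 1, 1, 2]

-537 ÷ 142 → quotient -4, remainder 31
142 ÷ 31 → quotient 4, remainder 18
31 ÷ 18 → quotient 1, remainder 13
18 ÷ 13 → quotient 1, remainder 5
13 ÷ 5 → quotient 2, remainder 3
5 ÷ 3 → quotient 1, remainder 2
3 ÷ 2 → quotient 1, remainder 1
2 ÷ 1 → quotient 2, remainder 0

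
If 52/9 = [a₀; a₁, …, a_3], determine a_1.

⌊52/9⌋ = 5, remainder 7
⌊9/7⌋ = 1, remainder 2

1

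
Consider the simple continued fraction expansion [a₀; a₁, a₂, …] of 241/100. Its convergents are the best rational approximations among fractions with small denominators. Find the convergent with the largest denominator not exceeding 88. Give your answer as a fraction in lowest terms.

94/39

List convergents until the denominator exceeds the bound:
a_0 = 2: 2/1  (≤ bound)
a_1 = 2: 5/2  (≤ bound)
a_2 = 2: 12/5  (≤ bound)
a_3 = 3: 41/17  (≤ bound)
a_4 = 1: 53/22  (≤ bound)
a_5 = 1: 94/39  (≤ bound)
a_6 = 2: 241/100  (> 88, stop)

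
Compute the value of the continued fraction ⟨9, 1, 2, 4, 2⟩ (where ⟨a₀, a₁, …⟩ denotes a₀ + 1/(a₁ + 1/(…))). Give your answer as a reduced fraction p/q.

281/29

Collapse the nested fraction from the inside out:
Start with 2.
4 + 1/(2/1) = 4 + 1/2 = 9/2
2 + 1/(9/2) = 2 + 2/9 = 20/9
1 + 1/(20/9) = 1 + 9/20 = 29/20
9 + 1/(29/20) = 9 + 20/29 = 281/29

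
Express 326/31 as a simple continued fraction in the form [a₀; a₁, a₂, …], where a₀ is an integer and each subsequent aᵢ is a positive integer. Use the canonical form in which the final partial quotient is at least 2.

Run the Euclidean algorithm, recording each quotient:
326 = 10·31 + 16, so a_0 = 10
31 = 1·16 + 15, so a_1 = 1
16 = 1·15 + 1, so a_2 = 1
15 = 15·1 + 0, so a_3 = 15

[10; 1, 1, 15]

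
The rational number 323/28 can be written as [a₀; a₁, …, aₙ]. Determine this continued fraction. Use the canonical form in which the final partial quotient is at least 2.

⌊323/28⌋ = 11, remainder 15
⌊28/15⌋ = 1, remainder 13
⌊15/13⌋ = 1, remainder 2
⌊13/2⌋ = 6, remainder 1
⌊2/1⌋ = 2, remainder 0

[11; 1, 1, 6, 2]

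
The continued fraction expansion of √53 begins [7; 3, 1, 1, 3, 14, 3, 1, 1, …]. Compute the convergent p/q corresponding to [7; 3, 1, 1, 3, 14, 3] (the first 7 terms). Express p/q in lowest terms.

Starting at the tail and folding back:
Start with 3.
14 + 1/(3/1) = 14 + 1/3 = 43/3
3 + 1/(43/3) = 3 + 3/43 = 132/43
1 + 1/(132/43) = 1 + 43/132 = 175/132
1 + 1/(175/132) = 1 + 132/175 = 307/175
3 + 1/(307/175) = 3 + 175/307 = 1096/307
7 + 1/(1096/307) = 7 + 307/1096 = 7979/1096

7979/1096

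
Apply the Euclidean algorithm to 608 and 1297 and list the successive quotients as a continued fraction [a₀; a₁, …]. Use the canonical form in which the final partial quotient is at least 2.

⌊608/1297⌋ = 0, remainder 608
⌊1297/608⌋ = 2, remainder 81
⌊608/81⌋ = 7, remainder 41
⌊81/41⌋ = 1, remainder 40
⌊41/40⌋ = 1, remainder 1
⌊40/1⌋ = 40, remainder 0

[0; 2, 7, 1, 1, 40]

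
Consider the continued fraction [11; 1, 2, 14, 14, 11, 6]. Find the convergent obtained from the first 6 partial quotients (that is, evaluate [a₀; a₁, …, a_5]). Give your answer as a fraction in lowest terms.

Use the convergent recurrence hₖ = aₖ·hₖ₋₁ + hₖ₋₂ (and likewise for the denominators kₖ):
a_0 = 11: 11/1
a_1 = 1: 12/1
a_2 = 2: 35/3
a_3 = 14: 502/43
a_4 = 14: 7063/605
a_5 = 11: 78195/6698

78195/6698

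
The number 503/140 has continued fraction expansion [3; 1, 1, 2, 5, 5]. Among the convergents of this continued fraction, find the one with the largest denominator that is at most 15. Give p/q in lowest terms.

List convergents until the denominator exceeds the bound:
a_0 = 3: 3/1  (≤ bound)
a_1 = 1: 4/1  (≤ bound)
a_2 = 1: 7/2  (≤ bound)
a_3 = 2: 18/5  (≤ bound)
a_4 = 5: 97/27  (> 15, stop)

18/5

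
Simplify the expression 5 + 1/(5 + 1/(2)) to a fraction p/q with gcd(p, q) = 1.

57/11

Start with 2.
5 + 1/(2/1) = 5 + 1/2 = 11/2
5 + 1/(11/2) = 5 + 2/11 = 57/11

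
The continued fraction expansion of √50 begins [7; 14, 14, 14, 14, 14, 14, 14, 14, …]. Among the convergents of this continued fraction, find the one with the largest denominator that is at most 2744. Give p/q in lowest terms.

1393/197

a_0 = 7: 7/1  (≤ bound)
a_1 = 14: 99/14  (≤ bound)
a_2 = 14: 1393/197  (≤ bound)
a_3 = 14: 19601/2772  (> 2744, stop)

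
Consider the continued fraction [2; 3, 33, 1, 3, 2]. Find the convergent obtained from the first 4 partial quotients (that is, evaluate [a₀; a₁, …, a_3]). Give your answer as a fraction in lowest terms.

240/103

Start with 1.
33 + 1/(1/1) = 33 + 1/1 = 34/1
3 + 1/(34/1) = 3 + 1/34 = 103/34
2 + 1/(103/34) = 2 + 34/103 = 240/103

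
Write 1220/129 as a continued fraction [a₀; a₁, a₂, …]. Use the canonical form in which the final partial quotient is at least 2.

Run the Euclidean algorithm, recording each quotient:
1220 ÷ 129 → quotient 9, remainder 59
129 ÷ 59 → quotient 2, remainder 11
59 ÷ 11 → quotient 5, remainder 4
11 ÷ 4 → quotient 2, remainder 3
4 ÷ 3 → quotient 1, remainder 1
3 ÷ 1 → quotient 3, remainder 0

[9; 2, 5, 2, 1, 3]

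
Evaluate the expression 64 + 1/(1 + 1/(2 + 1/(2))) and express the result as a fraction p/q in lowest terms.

453/7

Work from the innermost term outward:
Start with 2.
2 + 1/(2/1) = 2 + 1/2 = 5/2
1 + 1/(5/2) = 1 + 2/5 = 7/5
64 + 1/(7/5) = 64 + 5/7 = 453/7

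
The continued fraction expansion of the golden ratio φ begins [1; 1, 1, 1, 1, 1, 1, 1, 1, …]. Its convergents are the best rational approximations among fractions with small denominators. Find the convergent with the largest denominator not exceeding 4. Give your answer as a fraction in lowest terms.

5/3

List convergents until the denominator exceeds the bound:
a_0 = 1: 1/1  (≤ bound)
a_1 = 1: 2/1  (≤ bound)
a_2 = 1: 3/2  (≤ bound)
a_3 = 1: 5/3  (≤ bound)
a_4 = 1: 8/5  (> 4, stop)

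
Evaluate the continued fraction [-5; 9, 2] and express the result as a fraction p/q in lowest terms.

-93/19

Use the convergent recurrence hₖ = aₖ·hₖ₋₁ + hₖ₋₂ (and likewise for the denominators kₖ):
a_0 = -5: -5/1
a_1 = 9: -44/9
a_2 = 2: -93/19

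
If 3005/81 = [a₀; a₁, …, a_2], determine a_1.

10

⌊3005/81⌋ = 37, remainder 8
⌊81/8⌋ = 10, remainder 1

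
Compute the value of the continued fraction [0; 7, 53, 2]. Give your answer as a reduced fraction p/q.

107/751

Start with 2.
53 + 1/(2/1) = 53 + 1/2 = 107/2
7 + 1/(107/2) = 7 + 2/107 = 751/107
0 + 1/(751/107) = 0 + 107/751 = 107/751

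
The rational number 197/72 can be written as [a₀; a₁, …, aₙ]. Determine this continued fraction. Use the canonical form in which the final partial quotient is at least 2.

[2; 1, 2, 1, 3, 1, 3]

Apply division with remainder until the remainder is 0:
197 = 2·72 + 53, so a_0 = 2
72 = 1·53 + 19, so a_1 = 1
53 = 2·19 + 15, so a_2 = 2
19 = 1·15 + 4, so a_3 = 1
15 = 3·4 + 3, so a_4 = 3
4 = 1·3 + 1, so a_5 = 1
3 = 3·1 + 0, so a_6 = 3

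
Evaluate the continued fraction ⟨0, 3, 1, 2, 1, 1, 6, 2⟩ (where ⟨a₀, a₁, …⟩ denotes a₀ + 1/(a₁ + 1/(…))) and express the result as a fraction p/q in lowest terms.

Start with 2.
6 + 1/(2/1) = 6 + 1/2 = 13/2
1 + 1/(13/2) = 1 + 2/13 = 15/13
1 + 1/(15/13) = 1 + 13/15 = 28/15
2 + 1/(28/15) = 2 + 15/28 = 71/28
1 + 1/(71/28) = 1 + 28/71 = 99/71
3 + 1/(99/71) = 3 + 71/99 = 368/99
0 + 1/(368/99) = 0 + 99/368 = 99/368

99/368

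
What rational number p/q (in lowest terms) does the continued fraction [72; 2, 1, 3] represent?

796/11

a_0 = 72: 72/1
a_1 = 2: 145/2
a_2 = 1: 217/3
a_3 = 3: 796/11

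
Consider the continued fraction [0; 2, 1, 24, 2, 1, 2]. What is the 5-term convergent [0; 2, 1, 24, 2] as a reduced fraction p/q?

51/151

Start with 2.
24 + 1/(2/1) = 24 + 1/2 = 49/2
1 + 1/(49/2) = 1 + 2/49 = 51/49
2 + 1/(51/49) = 2 + 49/51 = 151/51
0 + 1/(151/51) = 0 + 51/151 = 51/151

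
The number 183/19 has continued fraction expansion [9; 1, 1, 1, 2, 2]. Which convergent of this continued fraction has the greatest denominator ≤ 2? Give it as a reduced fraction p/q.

19/2

a_0 = 9: 9/1  (≤ bound)
a_1 = 1: 10/1  (≤ bound)
a_2 = 1: 19/2  (≤ bound)
a_3 = 1: 29/3  (> 2, stop)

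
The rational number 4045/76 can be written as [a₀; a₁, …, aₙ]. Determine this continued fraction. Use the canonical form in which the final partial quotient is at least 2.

4045 = 53·76 + 17, so a_0 = 53
76 = 4·17 + 8, so a_1 = 4
17 = 2·8 + 1, so a_2 = 2
8 = 8·1 + 0, so a_3 = 8

[53; 4, 2, 8]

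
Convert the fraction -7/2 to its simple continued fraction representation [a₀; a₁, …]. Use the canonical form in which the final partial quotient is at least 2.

Repeatedly divide and take the remainder:
⌊-7/2⌋ = -4, remainder 1
⌊2/1⌋ = 2, remainder 0

[-4; 2]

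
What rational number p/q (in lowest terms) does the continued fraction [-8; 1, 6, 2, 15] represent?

a_0 = -8: -8/1
a_1 = 1: -7/1
a_2 = 6: -50/7
a_3 = 2: -107/15
a_4 = 15: -1655/232

-1655/232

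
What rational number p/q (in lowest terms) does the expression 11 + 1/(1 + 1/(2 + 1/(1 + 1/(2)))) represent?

129/11

a_0 = 11: 11/1
a_1 = 1: 12/1
a_2 = 2: 35/3
a_3 = 1: 47/4
a_4 = 2: 129/11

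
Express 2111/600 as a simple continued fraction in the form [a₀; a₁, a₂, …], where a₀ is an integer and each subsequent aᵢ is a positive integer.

2111 = 3·600 + 311, so a_0 = 3
600 = 1·311 + 289, so a_1 = 1
311 = 1·289 + 22, so a_2 = 1
289 = 13·22 + 3, so a_3 = 13
22 = 7·3 + 1, so a_4 = 7
3 = 3·1 + 0, so a_5 = 3

[3; 1, 1, 13, 7, 3]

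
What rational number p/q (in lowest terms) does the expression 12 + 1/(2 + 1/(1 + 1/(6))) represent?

247/20

Start with 6.
1 + 1/(6/1) = 1 + 1/6 = 7/6
2 + 1/(7/6) = 2 + 6/7 = 20/7
12 + 1/(20/7) = 12 + 7/20 = 247/20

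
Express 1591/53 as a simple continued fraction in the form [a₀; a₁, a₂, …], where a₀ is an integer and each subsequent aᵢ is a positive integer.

[30; 53]

1591 ÷ 53 → quotient 30, remainder 1
53 ÷ 1 → quotient 53, remainder 0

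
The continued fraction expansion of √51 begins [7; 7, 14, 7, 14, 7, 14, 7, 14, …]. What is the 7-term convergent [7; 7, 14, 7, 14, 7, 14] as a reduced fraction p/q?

a_0 = 7: 7/1
a_1 = 7: 50/7
a_2 = 14: 707/99
a_3 = 7: 4999/700
a_4 = 14: 70693/9899
a_5 = 7: 499850/69993
a_6 = 14: 7068593/989801

7068593/989801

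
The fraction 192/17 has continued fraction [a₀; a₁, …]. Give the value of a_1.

3

192 = 11·17 + 5, so a_0 = 11
17 = 3·5 + 2, so a_1 = 3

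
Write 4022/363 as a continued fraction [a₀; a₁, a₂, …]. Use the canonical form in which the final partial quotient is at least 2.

[11; 12, 1, 1, 14]

4022 = 11·363 + 29, so a_0 = 11
363 = 12·29 + 15, so a_1 = 12
29 = 1·15 + 14, so a_2 = 1
15 = 1·14 + 1, so a_3 = 1
14 = 14·1 + 0, so a_4 = 14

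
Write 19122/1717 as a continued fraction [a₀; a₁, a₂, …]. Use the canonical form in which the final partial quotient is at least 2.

Run the Euclidean algorithm, recording each quotient:
19122 ÷ 1717 → quotient 11, remainder 235
1717 ÷ 235 → quotient 7, remainder 72
235 ÷ 72 → quotient 3, remainder 19
72 ÷ 19 → quotient 3, remainder 15
19 ÷ 15 → quotient 1, remainder 4
15 ÷ 4 → quotient 3, remainder 3
4 ÷ 3 → quotient 1, remainder 1
3 ÷ 1 → quotient 3, remainder 0

[11; 7, 3, 3, 1, 3, 1, 3]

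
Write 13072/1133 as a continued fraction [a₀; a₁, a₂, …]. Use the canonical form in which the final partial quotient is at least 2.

[11; 1, 1, 6, 6, 14]

13072 ÷ 1133 → quotient 11, remainder 609
1133 ÷ 609 → quotient 1, remainder 524
609 ÷ 524 → quotient 1, remainder 85
524 ÷ 85 → quotient 6, remainder 14
85 ÷ 14 → quotient 6, remainder 1
14 ÷ 1 → quotient 14, remainder 0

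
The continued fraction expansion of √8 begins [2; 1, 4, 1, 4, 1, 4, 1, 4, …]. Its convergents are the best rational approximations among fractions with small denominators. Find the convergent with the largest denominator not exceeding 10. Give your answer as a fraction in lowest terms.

17/6

a_0 = 2: 2/1  (≤ bound)
a_1 = 1: 3/1  (≤ bound)
a_2 = 4: 14/5  (≤ bound)
a_3 = 1: 17/6  (≤ bound)
a_4 = 4: 82/29  (> 10, stop)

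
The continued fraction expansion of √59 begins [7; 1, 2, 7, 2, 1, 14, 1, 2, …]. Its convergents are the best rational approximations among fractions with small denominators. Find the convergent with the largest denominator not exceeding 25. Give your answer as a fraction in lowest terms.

a_0 = 7: 7/1  (≤ bound)
a_1 = 1: 8/1  (≤ bound)
a_2 = 2: 23/3  (≤ bound)
a_3 = 7: 169/22  (≤ bound)
a_4 = 2: 361/47  (> 25, stop)

169/22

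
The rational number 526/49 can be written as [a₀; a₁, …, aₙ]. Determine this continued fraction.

[10; 1, 2, 1, 3, 3]

526 = 10·49 + 36, so a_0 = 10
49 = 1·36 + 13, so a_1 = 1
36 = 2·13 + 10, so a_2 = 2
13 = 1·10 + 3, so a_3 = 1
10 = 3·3 + 1, so a_4 = 3
3 = 3·1 + 0, so a_5 = 3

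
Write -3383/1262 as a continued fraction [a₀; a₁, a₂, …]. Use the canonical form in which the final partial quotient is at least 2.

[-3; 3, 7, 1, 1, 1, 1, 10]

Repeatedly divide and take the remainder:
-3383 = -3·1262 + 403, so a_0 = -3
1262 = 3·403 + 53, so a_1 = 3
403 = 7·53 + 32, so a_2 = 7
53 = 1·32 + 21, so a_3 = 1
32 = 1·21 + 11, so a_4 = 1
21 = 1·11 + 10, so a_5 = 1
11 = 1·10 + 1, so a_6 = 1
10 = 10·1 + 0, so a_7 = 10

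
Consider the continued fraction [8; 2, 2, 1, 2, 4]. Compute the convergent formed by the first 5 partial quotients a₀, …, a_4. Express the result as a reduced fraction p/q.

a_0 = 8: 8/1
a_1 = 2: 17/2
a_2 = 2: 42/5
a_3 = 1: 59/7
a_4 = 2: 160/19

160/19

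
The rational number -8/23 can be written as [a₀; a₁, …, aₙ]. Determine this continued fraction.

⌊-8/23⌋ = -1, remainder 15
⌊23/15⌋ = 1, remainder 8
⌊15/8⌋ = 1, remainder 7
⌊8/7⌋ = 1, remainder 1
⌊7/1⌋ = 7, remainder 0

[-1; 1, 1, 1, 7]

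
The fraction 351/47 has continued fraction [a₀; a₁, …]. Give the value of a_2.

Run the Euclidean algorithm, recording each quotient:
⌊351/47⌋ = 7, remainder 22
⌊47/22⌋ = 2, remainder 3
⌊22/3⌋ = 7, remainder 1

7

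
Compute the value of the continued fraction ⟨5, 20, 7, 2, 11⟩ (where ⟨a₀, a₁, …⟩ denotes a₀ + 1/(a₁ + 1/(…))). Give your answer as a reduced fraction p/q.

Starting at the tail and folding back:
Start with 11.
2 + 1/(11/1) = 2 + 1/11 = 23/11
7 + 1/(23/11) = 7 + 11/23 = 172/23
20 + 1/(172/23) = 20 + 23/172 = 3463/172
5 + 1/(3463/172) = 5 + 172/3463 = 17487/3463

17487/3463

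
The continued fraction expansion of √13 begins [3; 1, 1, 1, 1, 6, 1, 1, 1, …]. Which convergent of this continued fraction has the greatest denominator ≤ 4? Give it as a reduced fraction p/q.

11/3

a_0 = 3: 3/1  (≤ bound)
a_1 = 1: 4/1  (≤ bound)
a_2 = 1: 7/2  (≤ bound)
a_3 = 1: 11/3  (≤ bound)
a_4 = 1: 18/5  (> 4, stop)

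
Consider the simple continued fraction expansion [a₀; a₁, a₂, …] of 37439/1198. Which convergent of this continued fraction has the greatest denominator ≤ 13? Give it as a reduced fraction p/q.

a_0 = 31: 31/1  (≤ bound)
a_1 = 3: 94/3  (≤ bound)
a_2 = 1: 125/4  (≤ bound)
a_3 = 49: 6219/199  (> 13, stop)

125/4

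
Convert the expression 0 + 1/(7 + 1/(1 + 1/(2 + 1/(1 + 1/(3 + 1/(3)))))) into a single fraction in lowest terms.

49/379

a_0 = 0: 0/1
a_1 = 7: 1/7
a_2 = 1: 1/8
a_3 = 2: 3/23
a_4 = 1: 4/31
a_5 = 3: 15/116
a_6 = 3: 49/379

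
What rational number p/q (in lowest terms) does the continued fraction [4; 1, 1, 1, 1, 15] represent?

359/78

Start with 15.
1 + 1/(15/1) = 1 + 1/15 = 16/15
1 + 1/(16/15) = 1 + 15/16 = 31/16
1 + 1/(31/16) = 1 + 16/31 = 47/31
1 + 1/(47/31) = 1 + 31/47 = 78/47
4 + 1/(78/47) = 4 + 47/78 = 359/78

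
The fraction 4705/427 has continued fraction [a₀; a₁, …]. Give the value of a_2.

2

4705 = 11·427 + 8, so a_0 = 11
427 = 53·8 + 3, so a_1 = 53
8 = 2·3 + 2, so a_2 = 2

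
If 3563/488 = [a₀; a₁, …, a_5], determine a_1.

3563 ÷ 488 → quotient 7, remainder 147
488 ÷ 147 → quotient 3, remainder 47

3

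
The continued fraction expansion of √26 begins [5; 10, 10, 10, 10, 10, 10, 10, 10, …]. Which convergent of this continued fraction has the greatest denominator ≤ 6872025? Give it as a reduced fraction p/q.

5357035/1050601

List convergents until the denominator exceeds the bound:
a_0 = 5: 5/1  (≤ bound)
a_1 = 10: 51/10  (≤ bound)
a_2 = 10: 515/101  (≤ bound)
a_3 = 10: 5201/1020  (≤ bound)
a_4 = 10: 52525/10301  (≤ bound)
a_5 = 10: 530451/104030  (≤ bound)
a_6 = 10: 5357035/1050601  (≤ bound)
a_7 = 10: 54100801/10610040  (> 6872025, stop)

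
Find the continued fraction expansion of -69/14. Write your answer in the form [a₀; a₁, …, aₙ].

[-5; 14]

-69 = -5·14 + 1, so a_0 = -5
14 = 14·1 + 0, so a_1 = 14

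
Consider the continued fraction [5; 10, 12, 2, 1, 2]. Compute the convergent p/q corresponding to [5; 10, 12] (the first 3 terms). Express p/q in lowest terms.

Start with 12.
10 + 1/(12/1) = 10 + 1/12 = 121/12
5 + 1/(121/12) = 5 + 12/121 = 617/121

617/121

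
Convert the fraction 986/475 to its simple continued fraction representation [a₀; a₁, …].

⌊986/475⌋ = 2, remainder 36
⌊475/36⌋ = 13, remainder 7
⌊36/7⌋ = 5, remainder 1
⌊7/1⌋ = 7, remainder 0

[2; 13, 5, 7]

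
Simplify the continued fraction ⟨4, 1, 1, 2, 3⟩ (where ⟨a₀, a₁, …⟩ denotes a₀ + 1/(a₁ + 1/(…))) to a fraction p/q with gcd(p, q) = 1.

a_0 = 4: 4/1
a_1 = 1: 5/1
a_2 = 1: 9/2
a_3 = 2: 23/5
a_4 = 3: 78/17

78/17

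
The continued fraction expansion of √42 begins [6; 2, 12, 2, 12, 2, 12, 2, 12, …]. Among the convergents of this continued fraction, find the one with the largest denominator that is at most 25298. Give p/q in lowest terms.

a_0 = 6: 6/1  (≤ bound)
a_1 = 2: 13/2  (≤ bound)
a_2 = 12: 162/25  (≤ bound)
a_3 = 2: 337/52  (≤ bound)
a_4 = 12: 4206/649  (≤ bound)
a_5 = 2: 8749/1350  (≤ bound)
a_6 = 12: 109194/16849  (≤ bound)
a_7 = 2: 227137/35048  (> 25298, stop)

109194/16849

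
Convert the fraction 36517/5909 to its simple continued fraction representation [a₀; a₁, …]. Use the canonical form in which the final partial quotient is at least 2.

Run the Euclidean algorithm, recording each quotient:
36517 = 6·5909 + 1063, so a_0 = 6
5909 = 5·1063 + 594, so a_1 = 5
1063 = 1·594 + 469, so a_2 = 1
594 = 1·469 + 125, so a_3 = 1
469 = 3·125 + 94, so a_4 = 3
125 = 1·94 + 31, so a_5 = 1
94 = 3·31 + 1, so a_6 = 3
31 = 31·1 + 0, so a_7 = 31

[6; 5, 1, 1, 3, 1, 3, 31]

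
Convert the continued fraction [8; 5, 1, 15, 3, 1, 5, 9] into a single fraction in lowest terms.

a_0 = 8: 8/1
a_1 = 5: 41/5
a_2 = 1: 49/6
a_3 = 15: 776/95
a_4 = 3: 2377/291
a_5 = 1: 3153/386
a_6 = 5: 18142/2221
a_7 = 9: 166431/20375

166431/20375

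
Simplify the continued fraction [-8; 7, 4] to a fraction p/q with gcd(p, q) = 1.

-228/29

Starting at the tail and folding back:
Start with 4.
7 + 1/(4/1) = 7 + 1/4 = 29/4
-8 + 1/(29/4) = -8 + 4/29 = -228/29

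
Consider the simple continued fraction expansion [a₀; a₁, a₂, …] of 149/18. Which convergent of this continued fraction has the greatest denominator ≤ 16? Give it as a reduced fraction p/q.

58/7

a_0 = 8: 8/1  (≤ bound)
a_1 = 3: 25/3  (≤ bound)
a_2 = 1: 33/4  (≤ bound)
a_3 = 1: 58/7  (≤ bound)
a_4 = 2: 149/18  (> 16, stop)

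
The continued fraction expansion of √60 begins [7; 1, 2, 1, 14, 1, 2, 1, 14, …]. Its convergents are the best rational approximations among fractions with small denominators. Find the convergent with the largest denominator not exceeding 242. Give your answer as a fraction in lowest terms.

1433/185

List convergents until the denominator exceeds the bound:
a_0 = 7: 7/1  (≤ bound)
a_1 = 1: 8/1  (≤ bound)
a_2 = 2: 23/3  (≤ bound)
a_3 = 1: 31/4  (≤ bound)
a_4 = 14: 457/59  (≤ bound)
a_5 = 1: 488/63  (≤ bound)
a_6 = 2: 1433/185  (≤ bound)
a_7 = 1: 1921/248  (> 242, stop)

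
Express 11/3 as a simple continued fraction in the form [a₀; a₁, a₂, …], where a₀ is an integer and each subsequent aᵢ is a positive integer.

Repeatedly divide and take the remainder:
11 ÷ 3 → quotient 3, remainder 2
3 ÷ 2 → quotient 1, remainder 1
2 ÷ 1 → quotient 2, remainder 0

[3; 1, 2]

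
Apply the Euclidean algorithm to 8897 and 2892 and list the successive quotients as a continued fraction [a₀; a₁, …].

8897 = 3·2892 + 221, so a_0 = 3
2892 = 13·221 + 19, so a_1 = 13
221 = 11·19 + 12, so a_2 = 11
19 = 1·12 + 7, so a_3 = 1
12 = 1·7 + 5, so a_4 = 1
7 = 1·5 + 2, so a_5 = 1
5 = 2·2 + 1, so a_6 = 2
2 = 2·1 + 0, so a_7 = 2

[3; 13, 11, 1, 1, 1, 2, 2]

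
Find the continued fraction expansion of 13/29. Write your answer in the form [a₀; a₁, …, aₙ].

Repeatedly divide and take the remainder:
⌊13/29⌋ = 0, remainder 13
⌊29/13⌋ = 2, remainder 3
⌊13/3⌋ = 4, remainder 1
⌊3/1⌋ = 3, remainder 0

[0; 2, 4, 3]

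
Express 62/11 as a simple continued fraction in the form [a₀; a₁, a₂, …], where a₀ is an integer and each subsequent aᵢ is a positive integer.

[5; 1, 1, 1, 3]

Repeatedly divide and take the remainder:
62 ÷ 11 → quotient 5, remainder 7
11 ÷ 7 → quotient 1, remainder 4
7 ÷ 4 → quotient 1, remainder 3
4 ÷ 3 → quotient 1, remainder 1
3 ÷ 1 → quotient 3, remainder 0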